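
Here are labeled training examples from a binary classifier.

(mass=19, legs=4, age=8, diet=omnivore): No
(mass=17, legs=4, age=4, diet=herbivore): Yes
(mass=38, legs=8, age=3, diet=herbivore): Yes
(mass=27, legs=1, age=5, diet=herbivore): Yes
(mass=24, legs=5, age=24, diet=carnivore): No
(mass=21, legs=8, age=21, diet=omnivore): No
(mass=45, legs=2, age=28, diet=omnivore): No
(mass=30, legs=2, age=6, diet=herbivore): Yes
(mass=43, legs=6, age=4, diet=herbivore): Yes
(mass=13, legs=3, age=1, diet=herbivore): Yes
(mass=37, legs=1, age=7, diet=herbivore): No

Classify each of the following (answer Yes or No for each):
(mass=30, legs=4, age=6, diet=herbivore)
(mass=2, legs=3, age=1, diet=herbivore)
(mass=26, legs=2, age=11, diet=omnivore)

The pattern is that an item is 'Yes' exactly when: age ≤ 6.

Yes, Yes, No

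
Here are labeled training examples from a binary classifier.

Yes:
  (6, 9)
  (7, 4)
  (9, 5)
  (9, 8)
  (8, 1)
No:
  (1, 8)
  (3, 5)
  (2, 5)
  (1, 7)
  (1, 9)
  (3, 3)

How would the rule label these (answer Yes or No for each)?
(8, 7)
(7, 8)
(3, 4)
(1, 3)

The common property of the 'Yes' items is: first ≥ 4. No 'No' item has it.
(8, 7): first 8 — matches, so Yes. (7, 8): first 7 — matches, so Yes. (3, 4): first 3 — lacks this property, so No. (1, 3): first 1 — lacks this property, so No.

Yes, Yes, No, No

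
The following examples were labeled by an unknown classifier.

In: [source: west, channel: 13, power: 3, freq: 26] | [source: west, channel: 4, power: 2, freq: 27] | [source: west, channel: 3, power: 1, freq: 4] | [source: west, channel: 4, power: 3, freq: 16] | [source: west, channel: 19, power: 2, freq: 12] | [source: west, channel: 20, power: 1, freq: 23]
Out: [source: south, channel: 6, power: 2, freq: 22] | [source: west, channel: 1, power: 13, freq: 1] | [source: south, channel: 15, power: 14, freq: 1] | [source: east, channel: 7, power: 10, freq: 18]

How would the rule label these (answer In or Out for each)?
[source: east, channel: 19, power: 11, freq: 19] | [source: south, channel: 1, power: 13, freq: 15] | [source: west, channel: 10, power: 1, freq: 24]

The rule appears to be: source is west AND freq ≥ 4.
[source: east, channel: 19, power: 11, freq: 19] — source is east, freq = 19, hence Out.
[source: south, channel: 1, power: 13, freq: 15] — source is south, freq = 15, hence Out.
[source: west, channel: 10, power: 1, freq: 24] — source is west, freq = 24, hence In.

Out, Out, In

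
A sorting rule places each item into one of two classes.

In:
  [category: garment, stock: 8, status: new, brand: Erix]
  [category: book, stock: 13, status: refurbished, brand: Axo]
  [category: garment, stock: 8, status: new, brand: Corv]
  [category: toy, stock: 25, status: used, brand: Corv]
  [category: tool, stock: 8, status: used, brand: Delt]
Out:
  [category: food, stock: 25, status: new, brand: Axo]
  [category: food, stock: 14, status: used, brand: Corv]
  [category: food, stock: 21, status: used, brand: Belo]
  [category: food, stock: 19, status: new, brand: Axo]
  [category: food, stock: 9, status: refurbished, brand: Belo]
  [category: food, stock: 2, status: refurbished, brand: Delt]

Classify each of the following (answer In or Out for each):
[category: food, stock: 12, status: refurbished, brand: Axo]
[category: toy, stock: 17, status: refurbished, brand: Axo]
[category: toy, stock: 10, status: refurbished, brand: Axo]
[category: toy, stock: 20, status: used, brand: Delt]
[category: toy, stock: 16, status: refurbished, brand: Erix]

Looking at the examples, the only property every 'In' case has and every 'Out' case lacks is: category is not food.
[category: food, stock: 12, status: refurbished, brand: Axo]: Out (category is food). [category: toy, stock: 17, status: refurbished, brand: Axo]: In (category is toy). [category: toy, stock: 10, status: refurbished, brand: Axo]: In (category is toy). [category: toy, stock: 20, status: used, brand: Delt]: In (category is toy). [category: toy, stock: 16, status: refurbished, brand: Erix]: In (category is toy).

Out, In, In, In, In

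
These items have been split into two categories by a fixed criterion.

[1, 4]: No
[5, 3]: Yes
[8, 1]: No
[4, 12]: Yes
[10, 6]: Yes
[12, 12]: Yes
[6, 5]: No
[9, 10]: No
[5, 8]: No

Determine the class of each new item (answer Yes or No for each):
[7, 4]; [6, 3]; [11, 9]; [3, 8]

No, No, Yes, No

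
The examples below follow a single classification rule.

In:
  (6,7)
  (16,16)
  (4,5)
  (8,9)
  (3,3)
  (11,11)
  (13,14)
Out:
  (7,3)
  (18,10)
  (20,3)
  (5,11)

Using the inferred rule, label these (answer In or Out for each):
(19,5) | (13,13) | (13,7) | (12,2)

Rule: |first − second| ≤ 1. This holds for each 'In' example and fails for each 'Out' one.
(19,5): |19−5| = 14 — does not satisfy this, so Out.
(13,13): |13−13| = 0 — matches, so In.
(13,7): |13−7| = 6 — does not satisfy this, so Out.
(12,2): |12−2| = 10 — does not satisfy this, so Out.

Out, In, Out, Out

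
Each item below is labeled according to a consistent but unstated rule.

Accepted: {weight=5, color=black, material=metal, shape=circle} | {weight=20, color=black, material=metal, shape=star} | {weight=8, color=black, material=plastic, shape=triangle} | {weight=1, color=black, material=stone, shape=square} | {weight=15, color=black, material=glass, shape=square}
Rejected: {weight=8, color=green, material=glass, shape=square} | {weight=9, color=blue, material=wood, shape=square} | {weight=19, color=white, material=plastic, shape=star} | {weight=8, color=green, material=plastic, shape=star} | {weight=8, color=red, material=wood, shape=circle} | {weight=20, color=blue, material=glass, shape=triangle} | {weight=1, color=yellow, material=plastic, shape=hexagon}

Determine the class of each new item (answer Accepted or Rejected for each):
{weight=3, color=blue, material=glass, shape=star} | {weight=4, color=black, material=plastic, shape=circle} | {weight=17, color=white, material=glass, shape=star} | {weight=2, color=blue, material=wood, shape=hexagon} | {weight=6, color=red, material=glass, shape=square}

Comparing the two groups points to one rule — color is black.
{weight=3, color=blue, material=glass, shape=star} — color is blue, hence Rejected.
{weight=4, color=black, material=plastic, shape=circle} — color is black, hence Accepted.
{weight=17, color=white, material=glass, shape=star} — color is white, hence Rejected.
{weight=2, color=blue, material=wood, shape=hexagon} — color is blue, hence Rejected.
{weight=6, color=red, material=glass, shape=square} — color is red, hence Rejected.

Rejected, Accepted, Rejected, Rejected, Rejected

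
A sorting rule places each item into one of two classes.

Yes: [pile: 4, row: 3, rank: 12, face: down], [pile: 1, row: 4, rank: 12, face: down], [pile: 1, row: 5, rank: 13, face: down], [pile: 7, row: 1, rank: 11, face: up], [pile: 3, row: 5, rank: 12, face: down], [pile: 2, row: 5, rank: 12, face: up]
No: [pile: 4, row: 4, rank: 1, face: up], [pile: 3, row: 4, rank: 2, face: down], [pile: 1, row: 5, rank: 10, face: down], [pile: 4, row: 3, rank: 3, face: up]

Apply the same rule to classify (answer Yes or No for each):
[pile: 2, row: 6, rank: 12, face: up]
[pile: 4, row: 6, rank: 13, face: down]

'Yes' ⟺ rank ≥ 11.
[pile: 2, row: 6, rank: 12, face: up]: Yes (rank = 12).
[pile: 4, row: 6, rank: 13, face: down]: Yes (rank = 13).

Yes, Yes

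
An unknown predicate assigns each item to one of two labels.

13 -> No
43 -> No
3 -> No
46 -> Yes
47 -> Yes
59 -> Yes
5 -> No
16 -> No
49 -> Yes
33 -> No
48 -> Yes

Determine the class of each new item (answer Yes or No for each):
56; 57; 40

The rule appears to be: at least 46.
Yes: 56, since 56 ≥ 46. Yes: 57, since 57 ≥ 46. No: 40, since 40 < 46.

Yes, Yes, No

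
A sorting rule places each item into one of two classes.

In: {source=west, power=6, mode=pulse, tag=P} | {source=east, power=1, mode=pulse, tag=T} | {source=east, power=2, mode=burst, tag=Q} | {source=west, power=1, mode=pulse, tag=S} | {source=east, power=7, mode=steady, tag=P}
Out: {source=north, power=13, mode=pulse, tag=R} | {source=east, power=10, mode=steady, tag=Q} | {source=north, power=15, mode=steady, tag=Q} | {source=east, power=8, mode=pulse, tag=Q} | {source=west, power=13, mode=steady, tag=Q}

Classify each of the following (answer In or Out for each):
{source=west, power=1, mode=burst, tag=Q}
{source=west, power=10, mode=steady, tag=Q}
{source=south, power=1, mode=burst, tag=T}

In, Out, In

The common property of the 'In' items is: power ≤ 7. No 'Out' item has it.
{source=west, power=1, mode=burst, tag=Q}: power = 1, matches → In.
{source=west, power=10, mode=steady, tag=Q}: power = 10, does not fit → Out.
{source=south, power=1, mode=burst, tag=T}: power = 1, matches → In.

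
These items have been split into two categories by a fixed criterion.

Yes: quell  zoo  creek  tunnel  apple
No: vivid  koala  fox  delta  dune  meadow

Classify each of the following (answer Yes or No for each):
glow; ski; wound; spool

The simplest hypothesis consistent with all the labels is: has a double letter.
glow — no doubled letter, hence No.
ski — no doubled letter, hence No.
wound — no doubled letter, hence No.
spool — 'oo' doubled, hence Yes.

No, No, No, Yes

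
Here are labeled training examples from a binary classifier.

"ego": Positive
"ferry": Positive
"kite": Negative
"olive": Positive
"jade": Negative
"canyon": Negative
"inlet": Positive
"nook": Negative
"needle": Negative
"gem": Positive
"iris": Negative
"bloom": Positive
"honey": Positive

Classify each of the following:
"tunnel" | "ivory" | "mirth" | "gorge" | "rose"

Negative, Positive, Positive, Positive, Negative

Comparing the two groups points to one rule — odd length.
"tunnel" → length 6 → Negative. "ivory" → length 5 → Positive. "mirth" → length 5 → Positive. "gorge" → length 5 → Positive. "rose" → length 4 → Negative.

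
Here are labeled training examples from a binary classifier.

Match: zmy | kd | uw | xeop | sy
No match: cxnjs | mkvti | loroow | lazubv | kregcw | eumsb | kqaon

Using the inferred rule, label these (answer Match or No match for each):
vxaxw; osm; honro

A rule that fits every label: length ≤ 4 — true of each 'Match' example, false of each 'No match' one.
No match: vxaxw, since length 5. Match: osm, since length 3. No match: honro, since length 5.

No match, Match, No match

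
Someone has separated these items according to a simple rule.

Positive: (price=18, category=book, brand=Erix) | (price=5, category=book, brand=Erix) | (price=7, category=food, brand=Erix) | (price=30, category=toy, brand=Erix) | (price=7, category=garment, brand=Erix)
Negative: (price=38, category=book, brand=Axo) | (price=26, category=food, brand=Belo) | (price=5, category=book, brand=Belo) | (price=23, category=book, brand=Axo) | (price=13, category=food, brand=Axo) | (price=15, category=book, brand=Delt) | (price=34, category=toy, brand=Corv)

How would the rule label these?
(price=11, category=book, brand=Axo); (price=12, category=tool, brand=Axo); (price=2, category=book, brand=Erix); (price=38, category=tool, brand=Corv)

Negative, Negative, Positive, Negative

Rule: brand is Erix. This holds for each 'Positive' example and fails for each 'Negative' one.
Negative: (price=11, category=book, brand=Axo), since brand is Axo.
Negative: (price=12, category=tool, brand=Axo), since brand is Axo.
Positive: (price=2, category=book, brand=Erix), since brand is Erix.
Negative: (price=38, category=tool, brand=Corv), since brand is Corv.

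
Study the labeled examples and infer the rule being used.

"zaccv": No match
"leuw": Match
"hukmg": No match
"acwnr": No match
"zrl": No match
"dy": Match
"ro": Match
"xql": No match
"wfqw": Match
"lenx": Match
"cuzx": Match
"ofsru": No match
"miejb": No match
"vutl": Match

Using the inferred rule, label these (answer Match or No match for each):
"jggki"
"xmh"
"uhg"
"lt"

No match, No match, No match, Match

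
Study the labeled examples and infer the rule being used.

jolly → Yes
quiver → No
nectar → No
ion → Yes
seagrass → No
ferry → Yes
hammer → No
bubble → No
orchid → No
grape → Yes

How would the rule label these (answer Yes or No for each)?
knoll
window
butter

Rule: odd length. This holds for each 'Yes' example and fails for each 'No' one.
knoll: length 5, qualifies → Yes.
window: length 6, doesn't qualify → No.
butter: length 6, doesn't qualify → No.

Yes, No, No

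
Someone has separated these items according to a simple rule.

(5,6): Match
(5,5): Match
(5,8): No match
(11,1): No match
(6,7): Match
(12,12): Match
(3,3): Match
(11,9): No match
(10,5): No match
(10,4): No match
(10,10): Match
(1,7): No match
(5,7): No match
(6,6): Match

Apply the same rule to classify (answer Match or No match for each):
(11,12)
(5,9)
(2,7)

Match, No match, No match

The distinguishing property — |first − second| ≤ 1 — holds for all the 'Match' cases and none of the 'No match' cases.
(11,12) → |11−12| = 1 → Match.
(5,9) → |5−9| = 4 → No match.
(2,7) → |2−7| = 5 → No match.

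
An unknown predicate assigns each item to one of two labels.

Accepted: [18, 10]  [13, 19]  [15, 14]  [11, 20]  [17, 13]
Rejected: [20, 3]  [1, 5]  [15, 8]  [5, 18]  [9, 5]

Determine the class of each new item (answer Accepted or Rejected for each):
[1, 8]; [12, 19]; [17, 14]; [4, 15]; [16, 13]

Rejected, Accepted, Accepted, Rejected, Accepted

The pattern is that an item is 'Accepted' exactly when: sum ≥ 28.
[1, 8]: 1+8 = 9 — doesn't match, so Rejected.
[12, 19]: 12+19 = 31 — checks out, so Accepted.
[17, 14]: 17+14 = 31 — checks out, so Accepted.
[4, 15]: 4+15 = 19 — doesn't match, so Rejected.
[16, 13]: 16+13 = 29 — checks out, so Accepted.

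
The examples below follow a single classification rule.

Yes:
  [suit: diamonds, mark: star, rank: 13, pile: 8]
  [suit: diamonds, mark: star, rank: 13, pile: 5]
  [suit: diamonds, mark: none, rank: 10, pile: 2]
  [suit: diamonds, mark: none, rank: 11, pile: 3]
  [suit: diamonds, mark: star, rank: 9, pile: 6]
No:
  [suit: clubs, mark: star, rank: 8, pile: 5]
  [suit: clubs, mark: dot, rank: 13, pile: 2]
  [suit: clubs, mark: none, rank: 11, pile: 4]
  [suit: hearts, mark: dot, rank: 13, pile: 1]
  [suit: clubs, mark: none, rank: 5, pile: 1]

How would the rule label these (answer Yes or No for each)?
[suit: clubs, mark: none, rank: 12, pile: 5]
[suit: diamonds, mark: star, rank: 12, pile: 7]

No, Yes

The simplest hypothesis consistent with all the labels is: suit is diamonds.
[suit: clubs, mark: none, rank: 12, pile: 5]: suit is clubs — doesn't qualify, so No.
[suit: diamonds, mark: star, rank: 12, pile: 7]: suit is diamonds — passes, so Yes.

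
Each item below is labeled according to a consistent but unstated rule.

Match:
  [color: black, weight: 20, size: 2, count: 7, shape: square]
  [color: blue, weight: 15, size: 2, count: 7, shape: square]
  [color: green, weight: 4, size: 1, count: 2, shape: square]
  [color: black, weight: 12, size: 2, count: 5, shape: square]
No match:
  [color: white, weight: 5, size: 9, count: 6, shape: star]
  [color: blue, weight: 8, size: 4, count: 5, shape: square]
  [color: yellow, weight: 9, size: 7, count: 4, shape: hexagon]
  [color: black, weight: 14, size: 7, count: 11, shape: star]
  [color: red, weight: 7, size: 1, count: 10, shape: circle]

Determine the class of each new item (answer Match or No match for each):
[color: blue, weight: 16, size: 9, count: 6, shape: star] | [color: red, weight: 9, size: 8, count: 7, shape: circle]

The rule appears to be: shape is square AND size ≤ 2.

No match, No match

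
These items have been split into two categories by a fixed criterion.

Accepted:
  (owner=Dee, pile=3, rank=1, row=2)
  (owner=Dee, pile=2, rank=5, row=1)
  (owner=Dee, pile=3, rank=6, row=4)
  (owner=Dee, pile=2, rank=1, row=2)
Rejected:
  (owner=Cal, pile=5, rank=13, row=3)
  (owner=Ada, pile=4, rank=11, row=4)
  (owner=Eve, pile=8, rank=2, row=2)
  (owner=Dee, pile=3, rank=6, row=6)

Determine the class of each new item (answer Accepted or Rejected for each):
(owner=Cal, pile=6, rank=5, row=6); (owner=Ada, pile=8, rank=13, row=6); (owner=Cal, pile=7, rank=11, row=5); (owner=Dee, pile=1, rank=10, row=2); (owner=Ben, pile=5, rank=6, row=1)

Rejected, Rejected, Rejected, Accepted, Rejected

The distinguishing property — owner is Dee AND row ≤ 4 — holds for all the 'Accepted' cases and none of the 'Rejected' cases.
(owner=Cal, pile=6, rank=5, row=6): owner is Cal, row = 6 — doesn't match, so Rejected.
(owner=Ada, pile=8, rank=13, row=6): owner is Ada, row = 6 — doesn't match, so Rejected.
(owner=Cal, pile=7, rank=11, row=5): owner is Cal, row = 5 — doesn't match, so Rejected.
(owner=Dee, pile=1, rank=10, row=2): owner is Dee, row = 2 — meets the rule, so Accepted.
(owner=Ben, pile=5, rank=6, row=1): owner is Ben, row = 1 — doesn't match, so Rejected.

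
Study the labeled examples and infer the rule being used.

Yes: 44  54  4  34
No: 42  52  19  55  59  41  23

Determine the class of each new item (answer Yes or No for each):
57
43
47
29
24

'Yes' ⟺ ends in digit 4.
No: 57, since last digit 7. No: 43, since last digit 3. No: 47, since last digit 7. No: 29, since last digit 9. Yes: 24, since last digit 4.

No, No, No, No, Yes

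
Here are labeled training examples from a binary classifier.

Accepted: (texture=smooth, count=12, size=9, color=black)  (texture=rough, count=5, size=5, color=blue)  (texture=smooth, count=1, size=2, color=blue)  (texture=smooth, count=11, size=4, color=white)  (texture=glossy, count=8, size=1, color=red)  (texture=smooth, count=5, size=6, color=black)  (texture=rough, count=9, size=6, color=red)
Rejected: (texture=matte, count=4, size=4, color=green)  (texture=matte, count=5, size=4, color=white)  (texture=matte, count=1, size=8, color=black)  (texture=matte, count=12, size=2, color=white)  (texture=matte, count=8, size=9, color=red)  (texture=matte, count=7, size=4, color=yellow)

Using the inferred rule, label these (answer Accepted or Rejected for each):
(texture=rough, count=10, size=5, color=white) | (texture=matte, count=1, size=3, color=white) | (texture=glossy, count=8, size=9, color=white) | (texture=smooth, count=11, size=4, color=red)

'Accepted' ⟺ texture is not matte.
(texture=rough, count=10, size=5, color=white): texture is rough, checks out → Accepted. (texture=matte, count=1, size=3, color=white): texture is matte, does not pass → Rejected. (texture=glossy, count=8, size=9, color=white): texture is glossy, checks out → Accepted. (texture=smooth, count=11, size=4, color=red): texture is smooth, checks out → Accepted.

Accepted, Rejected, Accepted, Accepted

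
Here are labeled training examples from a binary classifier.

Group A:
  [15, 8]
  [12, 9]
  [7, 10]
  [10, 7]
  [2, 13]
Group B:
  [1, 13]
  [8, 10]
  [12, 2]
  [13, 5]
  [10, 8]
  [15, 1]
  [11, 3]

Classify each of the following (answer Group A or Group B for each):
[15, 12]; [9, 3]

Group A, Group B

The simplest hypothesis consistent with all the labels is: sum is odd.
[15, 12]: Group A (15+12 = 27).
[9, 3]: Group B (9+3 = 12).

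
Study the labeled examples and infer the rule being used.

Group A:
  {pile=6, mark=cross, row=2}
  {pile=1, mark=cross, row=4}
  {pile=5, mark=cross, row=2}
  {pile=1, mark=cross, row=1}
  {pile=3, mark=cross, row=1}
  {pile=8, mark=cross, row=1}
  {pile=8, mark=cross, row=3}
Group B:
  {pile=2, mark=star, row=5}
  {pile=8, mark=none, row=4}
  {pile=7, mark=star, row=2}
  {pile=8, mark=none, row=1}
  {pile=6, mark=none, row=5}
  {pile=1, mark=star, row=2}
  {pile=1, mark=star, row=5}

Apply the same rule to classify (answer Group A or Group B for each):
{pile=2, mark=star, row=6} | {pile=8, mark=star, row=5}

'Group A' ⟺ mark is cross.
{pile=2, mark=star, row=6}: mark is star, fails the rule → Group B. {pile=8, mark=star, row=5}: mark is star, fails the rule → Group B.

Group B, Group B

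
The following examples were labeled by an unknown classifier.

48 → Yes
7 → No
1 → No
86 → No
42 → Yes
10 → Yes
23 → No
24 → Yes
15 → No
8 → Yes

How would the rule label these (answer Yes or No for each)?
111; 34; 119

Rule: even AND at most 48. This holds for each 'Yes' example and fails for each 'No' one.
111 → 111 is odd, 111 > 48 → No. 34 → 34 is even, 34 ≤ 48 → Yes. 119 → 119 is odd, 119 > 48 → No.

No, Yes, No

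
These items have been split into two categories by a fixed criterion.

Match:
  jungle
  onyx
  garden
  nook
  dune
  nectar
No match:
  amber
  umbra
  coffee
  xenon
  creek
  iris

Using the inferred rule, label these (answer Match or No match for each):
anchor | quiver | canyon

The pattern is that an item is 'Match' exactly when: even length AND contains 'n'.
anchor: length 6, has 'n' — matches, so Match.
quiver: length 6, no 'n' — does not pass, so No match.
canyon: length 6, has 'n' — matches, so Match.

Match, No match, Match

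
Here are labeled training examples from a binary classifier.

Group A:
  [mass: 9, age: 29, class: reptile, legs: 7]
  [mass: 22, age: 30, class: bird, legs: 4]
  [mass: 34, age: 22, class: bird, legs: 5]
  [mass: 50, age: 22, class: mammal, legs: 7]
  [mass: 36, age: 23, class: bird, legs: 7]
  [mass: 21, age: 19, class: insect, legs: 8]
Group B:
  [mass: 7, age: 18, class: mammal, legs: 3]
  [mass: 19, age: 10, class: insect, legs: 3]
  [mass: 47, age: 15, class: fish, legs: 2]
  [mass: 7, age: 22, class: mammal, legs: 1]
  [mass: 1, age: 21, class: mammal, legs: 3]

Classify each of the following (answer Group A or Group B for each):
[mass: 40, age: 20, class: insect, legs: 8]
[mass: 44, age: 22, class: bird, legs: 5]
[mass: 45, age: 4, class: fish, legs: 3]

The simplest hypothesis consistent with all the labels is: legs ≥ 4.
[mass: 40, age: 20, class: insect, legs: 8]: Group A (legs = 8).
[mass: 44, age: 22, class: bird, legs: 5]: Group A (legs = 5).
[mass: 45, age: 4, class: fish, legs: 3]: Group B (legs = 3).

Group A, Group A, Group B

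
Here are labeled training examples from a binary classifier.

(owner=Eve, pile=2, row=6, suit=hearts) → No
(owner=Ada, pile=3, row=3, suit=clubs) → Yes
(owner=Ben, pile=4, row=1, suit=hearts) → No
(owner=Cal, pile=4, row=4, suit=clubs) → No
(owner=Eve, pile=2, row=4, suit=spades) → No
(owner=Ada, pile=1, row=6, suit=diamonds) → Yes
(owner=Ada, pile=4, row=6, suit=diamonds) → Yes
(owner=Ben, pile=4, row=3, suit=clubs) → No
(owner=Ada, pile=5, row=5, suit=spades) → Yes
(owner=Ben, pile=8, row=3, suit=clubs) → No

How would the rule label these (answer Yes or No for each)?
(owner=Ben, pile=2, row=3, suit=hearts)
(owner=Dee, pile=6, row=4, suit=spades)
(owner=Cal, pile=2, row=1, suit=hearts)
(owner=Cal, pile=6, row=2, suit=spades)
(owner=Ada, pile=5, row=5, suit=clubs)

The distinguishing property — owner is Ada — holds for all the 'Yes' cases and none of the 'No' cases.
(owner=Ben, pile=2, row=3, suit=hearts) — owner is Ben, hence No. (owner=Dee, pile=6, row=4, suit=spades) — owner is Dee, hence No. (owner=Cal, pile=2, row=1, suit=hearts) — owner is Cal, hence No. (owner=Cal, pile=6, row=2, suit=spades) — owner is Cal, hence No. (owner=Ada, pile=5, row=5, suit=clubs) — owner is Ada, hence Yes.

No, No, No, No, Yes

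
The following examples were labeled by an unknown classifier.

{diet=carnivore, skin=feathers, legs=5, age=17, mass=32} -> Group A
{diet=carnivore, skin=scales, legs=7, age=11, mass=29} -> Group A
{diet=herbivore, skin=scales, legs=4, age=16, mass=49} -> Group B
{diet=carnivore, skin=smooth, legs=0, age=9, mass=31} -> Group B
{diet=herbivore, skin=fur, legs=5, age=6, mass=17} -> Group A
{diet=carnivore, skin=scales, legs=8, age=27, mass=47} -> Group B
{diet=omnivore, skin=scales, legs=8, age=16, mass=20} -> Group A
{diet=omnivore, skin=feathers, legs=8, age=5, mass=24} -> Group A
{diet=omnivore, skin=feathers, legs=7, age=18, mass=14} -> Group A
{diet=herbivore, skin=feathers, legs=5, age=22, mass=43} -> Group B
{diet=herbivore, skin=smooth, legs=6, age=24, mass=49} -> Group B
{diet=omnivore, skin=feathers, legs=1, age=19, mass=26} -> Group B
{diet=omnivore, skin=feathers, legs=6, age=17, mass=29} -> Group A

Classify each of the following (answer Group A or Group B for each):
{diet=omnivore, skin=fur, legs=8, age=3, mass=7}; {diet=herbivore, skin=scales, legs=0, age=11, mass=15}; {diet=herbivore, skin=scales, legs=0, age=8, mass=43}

Group A, Group B, Group B

The classifier is using: age ≤ 18 AND legs ≥ 5.
{diet=omnivore, skin=fur, legs=8, age=3, mass=7}: age = 3, legs = 8 — meets the rule, so Group A. {diet=herbivore, skin=scales, legs=0, age=11, mass=15}: age = 11, legs = 0 — doesn't qualify, so Group B. {diet=herbivore, skin=scales, legs=0, age=8, mass=43}: age = 8, legs = 0 — doesn't qualify, so Group B.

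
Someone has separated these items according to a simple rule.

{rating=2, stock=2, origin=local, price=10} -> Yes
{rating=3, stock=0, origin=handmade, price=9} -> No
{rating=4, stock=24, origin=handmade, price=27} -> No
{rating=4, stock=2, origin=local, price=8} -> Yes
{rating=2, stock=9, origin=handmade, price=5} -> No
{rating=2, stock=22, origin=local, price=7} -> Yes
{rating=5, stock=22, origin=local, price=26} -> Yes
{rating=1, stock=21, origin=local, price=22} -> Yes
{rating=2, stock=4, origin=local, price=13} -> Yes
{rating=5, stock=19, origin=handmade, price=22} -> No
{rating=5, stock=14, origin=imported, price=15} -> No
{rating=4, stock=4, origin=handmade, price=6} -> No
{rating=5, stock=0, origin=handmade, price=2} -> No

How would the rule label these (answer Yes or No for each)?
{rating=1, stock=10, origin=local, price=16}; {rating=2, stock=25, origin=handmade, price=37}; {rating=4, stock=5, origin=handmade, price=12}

Comparing the two groups points to one rule — origin is local.
Yes: {rating=1, stock=10, origin=local, price=16}, since origin is local. No: {rating=2, stock=25, origin=handmade, price=37}, since origin is handmade. No: {rating=4, stock=5, origin=handmade, price=12}, since origin is handmade.

Yes, No, No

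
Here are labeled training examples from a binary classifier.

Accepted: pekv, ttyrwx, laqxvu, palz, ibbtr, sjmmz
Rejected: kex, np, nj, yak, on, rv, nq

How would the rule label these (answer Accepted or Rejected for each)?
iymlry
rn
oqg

The rule appears to be: length ≥ 4.

Accepted, Rejected, Rejected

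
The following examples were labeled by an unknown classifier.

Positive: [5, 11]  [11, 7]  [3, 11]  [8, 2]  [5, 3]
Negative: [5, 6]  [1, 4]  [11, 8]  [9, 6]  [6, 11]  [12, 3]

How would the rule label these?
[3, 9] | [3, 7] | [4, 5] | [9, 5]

Positive, Positive, Negative, Positive

The distinguishing property — sum is even — holds for all the 'Positive' cases and none of the 'Negative' cases.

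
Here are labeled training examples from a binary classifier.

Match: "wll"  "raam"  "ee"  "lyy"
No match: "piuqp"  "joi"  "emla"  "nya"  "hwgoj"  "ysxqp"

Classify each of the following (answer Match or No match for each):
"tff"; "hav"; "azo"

The rule appears to be: has a double letter.
Match: "tff", since 'ff' doubled.
No match: "hav", since no doubled letter.
No match: "azo", since no doubled letter.

Match, No match, No match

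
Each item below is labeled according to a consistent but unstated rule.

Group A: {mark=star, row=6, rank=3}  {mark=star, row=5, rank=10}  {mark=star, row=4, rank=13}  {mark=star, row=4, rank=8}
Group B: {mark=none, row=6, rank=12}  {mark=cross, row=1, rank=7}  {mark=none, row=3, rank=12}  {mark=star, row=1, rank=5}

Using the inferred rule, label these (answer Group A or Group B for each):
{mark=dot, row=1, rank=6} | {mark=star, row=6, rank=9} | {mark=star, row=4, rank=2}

Every 'Group A' example satisfies: mark is star AND row ≥ 3. None of the 'Group B' examples do.
{mark=dot, row=1, rank=6}: mark is dot, row = 1 — lacks this property, so Group B. {mark=star, row=6, rank=9}: mark is star, row = 6 — meets the rule, so Group A. {mark=star, row=4, rank=2}: mark is star, row = 4 — meets the rule, so Group A.

Group B, Group A, Group A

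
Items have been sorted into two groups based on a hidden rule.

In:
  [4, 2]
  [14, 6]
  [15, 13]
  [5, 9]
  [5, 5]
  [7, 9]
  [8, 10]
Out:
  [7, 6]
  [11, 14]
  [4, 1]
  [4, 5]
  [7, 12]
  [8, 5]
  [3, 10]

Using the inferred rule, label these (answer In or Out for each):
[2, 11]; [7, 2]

Out, Out

The common property of the 'In' items is: sum is even. No 'Out' item has it.
[2, 11] — 2+11 = 13, hence Out. [7, 2] — 7+2 = 9, hence Out.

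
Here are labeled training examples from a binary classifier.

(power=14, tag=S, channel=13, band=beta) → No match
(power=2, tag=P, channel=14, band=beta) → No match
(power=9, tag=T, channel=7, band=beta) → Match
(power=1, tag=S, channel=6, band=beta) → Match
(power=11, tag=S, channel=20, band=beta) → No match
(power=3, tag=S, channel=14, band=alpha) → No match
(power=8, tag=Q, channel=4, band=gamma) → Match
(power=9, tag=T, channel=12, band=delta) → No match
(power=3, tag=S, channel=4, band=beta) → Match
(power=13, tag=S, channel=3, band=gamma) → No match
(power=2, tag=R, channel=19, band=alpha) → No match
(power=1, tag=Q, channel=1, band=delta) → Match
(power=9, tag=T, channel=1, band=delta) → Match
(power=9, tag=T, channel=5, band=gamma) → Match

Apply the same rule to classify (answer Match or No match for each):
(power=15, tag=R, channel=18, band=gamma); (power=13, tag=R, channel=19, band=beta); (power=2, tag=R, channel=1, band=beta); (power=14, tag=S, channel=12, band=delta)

No match, No match, Match, No match

One predicate separates the groups cleanly: power ≤ 9 AND channel ≤ 7.
(power=15, tag=R, channel=18, band=gamma): No match (power = 15, channel = 18). (power=13, tag=R, channel=19, band=beta): No match (power = 13, channel = 19). (power=2, tag=R, channel=1, band=beta): Match (power = 2, channel = 1). (power=14, tag=S, channel=12, band=delta): No match (power = 14, channel = 12).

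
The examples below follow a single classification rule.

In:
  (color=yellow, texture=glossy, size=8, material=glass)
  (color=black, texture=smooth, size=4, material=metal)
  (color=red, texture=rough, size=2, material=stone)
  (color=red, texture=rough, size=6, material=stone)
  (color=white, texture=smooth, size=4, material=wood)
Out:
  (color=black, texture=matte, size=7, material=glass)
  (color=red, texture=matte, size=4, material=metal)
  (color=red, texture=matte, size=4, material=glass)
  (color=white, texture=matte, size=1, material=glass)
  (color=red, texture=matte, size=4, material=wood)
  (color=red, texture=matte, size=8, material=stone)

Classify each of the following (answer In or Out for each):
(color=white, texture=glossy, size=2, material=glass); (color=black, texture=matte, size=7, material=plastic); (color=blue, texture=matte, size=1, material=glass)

In, Out, Out

Looking at the examples, the only property every 'In' case has and every 'Out' case lacks is: texture is not matte.
(color=white, texture=glossy, size=2, material=glass): texture is glossy, has this property → In.
(color=black, texture=matte, size=7, material=plastic): texture is matte, lacks this property → Out.
(color=blue, texture=matte, size=1, material=glass): texture is matte, lacks this property → Out.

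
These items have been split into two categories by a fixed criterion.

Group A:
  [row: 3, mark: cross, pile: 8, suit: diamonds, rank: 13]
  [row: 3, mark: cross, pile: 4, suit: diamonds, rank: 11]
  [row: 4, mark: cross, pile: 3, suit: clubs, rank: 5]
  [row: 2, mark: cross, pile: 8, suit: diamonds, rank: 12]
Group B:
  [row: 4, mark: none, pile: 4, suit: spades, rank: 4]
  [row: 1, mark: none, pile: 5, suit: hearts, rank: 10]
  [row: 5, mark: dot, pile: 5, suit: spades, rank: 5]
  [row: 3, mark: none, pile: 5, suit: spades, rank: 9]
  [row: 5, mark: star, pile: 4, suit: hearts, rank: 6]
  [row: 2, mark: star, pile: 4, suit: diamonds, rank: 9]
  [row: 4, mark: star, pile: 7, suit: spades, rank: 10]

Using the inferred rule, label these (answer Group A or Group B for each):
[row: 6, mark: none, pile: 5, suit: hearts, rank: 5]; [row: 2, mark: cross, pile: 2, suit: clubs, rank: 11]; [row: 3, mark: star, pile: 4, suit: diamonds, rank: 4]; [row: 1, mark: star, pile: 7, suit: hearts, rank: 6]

Group B, Group A, Group B, Group B

Looking at the examples, the only property every 'Group A' case has and every 'Group B' case lacks is: mark is cross.
Group B: [row: 6, mark: none, pile: 5, suit: hearts, rank: 5], since mark is none.
Group A: [row: 2, mark: cross, pile: 2, suit: clubs, rank: 11], since mark is cross.
Group B: [row: 3, mark: star, pile: 4, suit: diamonds, rank: 4], since mark is star.
Group B: [row: 1, mark: star, pile: 7, suit: hearts, rank: 6], since mark is star.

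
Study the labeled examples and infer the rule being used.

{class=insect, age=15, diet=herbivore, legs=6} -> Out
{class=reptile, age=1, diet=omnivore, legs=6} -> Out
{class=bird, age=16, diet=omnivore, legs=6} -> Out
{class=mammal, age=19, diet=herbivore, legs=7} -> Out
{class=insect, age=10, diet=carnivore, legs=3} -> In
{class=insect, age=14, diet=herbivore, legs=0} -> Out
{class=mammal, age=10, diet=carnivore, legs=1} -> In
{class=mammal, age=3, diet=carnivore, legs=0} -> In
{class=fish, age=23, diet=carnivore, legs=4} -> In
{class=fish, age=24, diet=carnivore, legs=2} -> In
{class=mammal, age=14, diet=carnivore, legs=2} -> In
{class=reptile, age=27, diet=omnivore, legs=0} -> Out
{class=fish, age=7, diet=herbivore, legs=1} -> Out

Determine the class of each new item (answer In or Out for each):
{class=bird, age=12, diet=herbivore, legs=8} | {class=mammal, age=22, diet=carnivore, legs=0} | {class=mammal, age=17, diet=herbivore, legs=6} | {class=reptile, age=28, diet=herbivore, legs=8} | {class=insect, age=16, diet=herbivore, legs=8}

Out, In, Out, Out, Out

Looking at the examples, the only property every 'In' case has and every 'Out' case lacks is: diet is carnivore.
{class=bird, age=12, diet=herbivore, legs=8} → diet is herbivore → Out.
{class=mammal, age=22, diet=carnivore, legs=0} → diet is carnivore → In.
{class=mammal, age=17, diet=herbivore, legs=6} → diet is herbivore → Out.
{class=reptile, age=28, diet=herbivore, legs=8} → diet is herbivore → Out.
{class=insect, age=16, diet=herbivore, legs=8} → diet is herbivore → Out.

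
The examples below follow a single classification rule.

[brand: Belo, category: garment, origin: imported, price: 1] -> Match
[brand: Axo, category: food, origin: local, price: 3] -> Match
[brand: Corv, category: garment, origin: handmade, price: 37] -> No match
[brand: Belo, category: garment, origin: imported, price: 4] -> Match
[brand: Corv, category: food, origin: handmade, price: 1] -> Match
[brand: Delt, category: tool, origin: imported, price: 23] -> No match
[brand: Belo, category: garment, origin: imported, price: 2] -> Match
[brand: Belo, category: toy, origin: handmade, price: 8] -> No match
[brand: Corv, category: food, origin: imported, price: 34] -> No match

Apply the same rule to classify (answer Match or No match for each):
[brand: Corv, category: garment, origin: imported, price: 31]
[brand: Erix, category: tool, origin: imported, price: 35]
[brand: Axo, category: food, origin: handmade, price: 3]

No match, No match, Match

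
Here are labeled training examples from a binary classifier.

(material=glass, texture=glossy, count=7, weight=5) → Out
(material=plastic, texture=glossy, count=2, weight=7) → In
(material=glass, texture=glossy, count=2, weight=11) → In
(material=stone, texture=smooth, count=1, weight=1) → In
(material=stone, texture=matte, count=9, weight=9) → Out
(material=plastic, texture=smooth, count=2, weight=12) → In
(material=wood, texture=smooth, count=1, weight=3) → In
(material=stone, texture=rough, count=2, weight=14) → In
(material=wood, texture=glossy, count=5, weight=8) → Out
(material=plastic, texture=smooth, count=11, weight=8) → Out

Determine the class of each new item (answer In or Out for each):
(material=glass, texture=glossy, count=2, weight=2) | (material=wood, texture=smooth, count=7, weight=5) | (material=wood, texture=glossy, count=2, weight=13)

All 'In' examples share one property — count ≤ 2 — and every 'Out' example lacks it.

In, Out, In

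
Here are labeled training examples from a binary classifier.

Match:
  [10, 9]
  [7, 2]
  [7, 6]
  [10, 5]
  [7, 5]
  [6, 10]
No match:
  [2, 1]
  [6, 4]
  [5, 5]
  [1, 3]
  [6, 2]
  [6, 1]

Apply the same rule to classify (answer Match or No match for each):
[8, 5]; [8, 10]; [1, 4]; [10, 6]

Match, Match, No match, Match

The rule appears to be: max ≥ 7.
[8, 5] — max 8, hence Match. [8, 10] — max 10, hence Match. [1, 4] — max 4, hence No match. [10, 6] — max 10, hence Match.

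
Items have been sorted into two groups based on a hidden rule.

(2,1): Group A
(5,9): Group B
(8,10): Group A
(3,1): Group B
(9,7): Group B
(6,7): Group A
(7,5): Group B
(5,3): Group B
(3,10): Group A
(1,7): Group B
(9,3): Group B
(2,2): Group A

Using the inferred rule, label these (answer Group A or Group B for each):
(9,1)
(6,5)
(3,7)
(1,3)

Group B, Group A, Group B, Group B

Rule: product is even. This holds for each 'Group A' example and fails for each 'Group B' one.
Group B: (9,1), since 9·1 = 9. Group A: (6,5), since 6·5 = 30. Group B: (3,7), since 3·7 = 21. Group B: (1,3), since 1·3 = 3.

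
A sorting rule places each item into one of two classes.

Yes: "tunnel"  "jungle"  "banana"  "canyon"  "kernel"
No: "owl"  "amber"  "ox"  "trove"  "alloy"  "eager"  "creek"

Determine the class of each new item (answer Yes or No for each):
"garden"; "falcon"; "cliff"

Yes, Yes, No

A rule that fits every label: contains 'n' — true of each 'Yes' example, false of each 'No' one.
"garden" — has 'n', hence Yes.
"falcon" — has 'n', hence Yes.
"cliff" — no 'n', hence No.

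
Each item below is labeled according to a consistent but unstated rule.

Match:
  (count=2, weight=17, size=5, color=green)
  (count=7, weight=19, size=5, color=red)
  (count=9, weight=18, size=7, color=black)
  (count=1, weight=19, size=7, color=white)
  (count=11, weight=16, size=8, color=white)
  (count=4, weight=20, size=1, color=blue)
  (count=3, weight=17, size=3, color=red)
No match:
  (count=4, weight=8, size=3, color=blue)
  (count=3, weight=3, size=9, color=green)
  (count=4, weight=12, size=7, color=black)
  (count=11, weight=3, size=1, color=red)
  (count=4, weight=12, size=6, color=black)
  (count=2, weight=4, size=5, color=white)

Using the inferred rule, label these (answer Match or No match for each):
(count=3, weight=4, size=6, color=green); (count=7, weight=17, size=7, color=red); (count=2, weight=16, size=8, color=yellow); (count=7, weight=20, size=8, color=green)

One predicate separates the groups cleanly: weight ≥ 16.
(count=3, weight=4, size=6, color=green) — weight = 4, hence No match.
(count=7, weight=17, size=7, color=red) — weight = 17, hence Match.
(count=2, weight=16, size=8, color=yellow) — weight = 16, hence Match.
(count=7, weight=20, size=8, color=green) — weight = 20, hence Match.

No match, Match, Match, Match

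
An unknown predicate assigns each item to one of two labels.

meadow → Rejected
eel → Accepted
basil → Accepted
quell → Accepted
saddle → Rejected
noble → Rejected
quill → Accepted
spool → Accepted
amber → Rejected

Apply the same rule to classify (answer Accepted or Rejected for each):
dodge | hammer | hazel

Rejected, Rejected, Accepted

The simplest hypothesis consistent with all the labels is: ends with 'l'.
dodge — ends with 'e', hence Rejected. hammer — ends with 'r', hence Rejected. hazel — ends with 'l', hence Accepted.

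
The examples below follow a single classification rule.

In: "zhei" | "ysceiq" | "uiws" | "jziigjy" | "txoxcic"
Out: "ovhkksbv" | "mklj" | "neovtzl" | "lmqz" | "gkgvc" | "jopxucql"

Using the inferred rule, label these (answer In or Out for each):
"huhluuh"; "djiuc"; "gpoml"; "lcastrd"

Out, In, Out, Out

Comparing the two groups points to one rule — contains 'i'.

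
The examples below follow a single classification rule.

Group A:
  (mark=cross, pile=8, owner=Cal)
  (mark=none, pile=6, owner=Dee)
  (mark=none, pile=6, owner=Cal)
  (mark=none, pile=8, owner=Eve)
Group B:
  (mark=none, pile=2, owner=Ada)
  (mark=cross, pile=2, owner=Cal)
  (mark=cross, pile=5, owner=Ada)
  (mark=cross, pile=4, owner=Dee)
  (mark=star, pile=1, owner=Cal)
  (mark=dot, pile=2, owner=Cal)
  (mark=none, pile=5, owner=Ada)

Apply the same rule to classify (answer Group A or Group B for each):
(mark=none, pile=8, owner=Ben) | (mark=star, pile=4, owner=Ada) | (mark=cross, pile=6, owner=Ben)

Group A, Group B, Group A

The distinguishing property — pile ≥ 6 — holds for all the 'Group A' cases and none of the 'Group B' cases.
(mark=none, pile=8, owner=Ben) — pile = 8, hence Group A. (mark=star, pile=4, owner=Ada) — pile = 4, hence Group B. (mark=cross, pile=6, owner=Ben) — pile = 6, hence Group A.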